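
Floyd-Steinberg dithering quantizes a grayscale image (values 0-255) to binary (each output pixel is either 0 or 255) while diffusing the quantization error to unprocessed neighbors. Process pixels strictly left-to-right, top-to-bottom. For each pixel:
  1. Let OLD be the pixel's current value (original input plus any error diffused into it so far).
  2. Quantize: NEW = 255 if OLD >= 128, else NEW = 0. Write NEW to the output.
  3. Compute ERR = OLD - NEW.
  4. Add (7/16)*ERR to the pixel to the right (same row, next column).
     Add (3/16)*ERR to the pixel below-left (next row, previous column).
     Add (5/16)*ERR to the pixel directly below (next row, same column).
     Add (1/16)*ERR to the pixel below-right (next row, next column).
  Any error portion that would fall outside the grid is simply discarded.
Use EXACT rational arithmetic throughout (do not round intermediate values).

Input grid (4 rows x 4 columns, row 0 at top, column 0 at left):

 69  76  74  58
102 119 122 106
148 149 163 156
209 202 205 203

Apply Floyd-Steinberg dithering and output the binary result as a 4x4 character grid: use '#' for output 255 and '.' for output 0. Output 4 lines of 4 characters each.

(0,0): OLD=69 → NEW=0, ERR=69
(0,1): OLD=1699/16 → NEW=0, ERR=1699/16
(0,2): OLD=30837/256 → NEW=0, ERR=30837/256
(0,3): OLD=453427/4096 → NEW=0, ERR=453427/4096
(1,0): OLD=36729/256 → NEW=255, ERR=-28551/256
(1,1): OLD=266831/2048 → NEW=255, ERR=-255409/2048
(1,2): OLD=8681851/65536 → NEW=255, ERR=-8029829/65536
(1,3): OLD=99108685/1048576 → NEW=0, ERR=99108685/1048576
(2,0): OLD=2941397/32768 → NEW=0, ERR=2941397/32768
(2,1): OLD=125153399/1048576 → NEW=0, ERR=125153399/1048576
(2,2): OLD=391866291/2097152 → NEW=255, ERR=-142907469/2097152
(2,3): OLD=4968271431/33554432 → NEW=255, ERR=-3588108729/33554432
(3,0): OLD=4352521861/16777216 → NEW=255, ERR=74331781/16777216
(3,1): OLD=62832772507/268435456 → NEW=255, ERR=-5618268773/268435456
(3,2): OLD=695604294757/4294967296 → NEW=255, ERR=-399612365723/4294967296
(3,3): OLD=8563703134275/68719476736 → NEW=0, ERR=8563703134275/68719476736
Row 0: ....
Row 1: ###.
Row 2: ..##
Row 3: ###.

Answer: ....
###.
..##
###.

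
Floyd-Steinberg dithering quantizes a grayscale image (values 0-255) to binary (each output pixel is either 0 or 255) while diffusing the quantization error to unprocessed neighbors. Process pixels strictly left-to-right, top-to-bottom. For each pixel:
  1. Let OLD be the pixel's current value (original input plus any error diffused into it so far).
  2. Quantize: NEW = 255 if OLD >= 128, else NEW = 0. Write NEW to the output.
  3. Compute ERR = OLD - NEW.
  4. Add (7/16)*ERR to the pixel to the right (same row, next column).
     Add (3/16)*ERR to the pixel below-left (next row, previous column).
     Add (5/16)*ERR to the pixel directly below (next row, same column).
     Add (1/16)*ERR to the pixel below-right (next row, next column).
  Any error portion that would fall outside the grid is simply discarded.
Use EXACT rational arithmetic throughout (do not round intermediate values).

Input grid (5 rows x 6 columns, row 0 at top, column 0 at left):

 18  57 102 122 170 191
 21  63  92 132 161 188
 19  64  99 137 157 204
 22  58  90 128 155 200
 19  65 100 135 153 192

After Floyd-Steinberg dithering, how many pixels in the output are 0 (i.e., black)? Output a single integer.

Answer: 16

Derivation:
(0,0): OLD=18 → NEW=0, ERR=18
(0,1): OLD=519/8 → NEW=0, ERR=519/8
(0,2): OLD=16689/128 → NEW=255, ERR=-15951/128
(0,3): OLD=138199/2048 → NEW=0, ERR=138199/2048
(0,4): OLD=6537953/32768 → NEW=255, ERR=-1817887/32768
(0,5): OLD=87413799/524288 → NEW=255, ERR=-46279641/524288
(1,0): OLD=4965/128 → NEW=0, ERR=4965/128
(1,1): OLD=79875/1024 → NEW=0, ERR=79875/1024
(1,2): OLD=3404287/32768 → NEW=0, ERR=3404287/32768
(1,3): OLD=23638707/131072 → NEW=255, ERR=-9784653/131072
(1,4): OLD=827704665/8388608 → NEW=0, ERR=827704665/8388608
(1,5): OLD=26859115167/134217728 → NEW=255, ERR=-7366405473/134217728
(2,0): OLD=749521/16384 → NEW=0, ERR=749521/16384
(2,1): OLD=68311627/524288 → NEW=255, ERR=-65381813/524288
(2,2): OLD=568622625/8388608 → NEW=0, ERR=568622625/8388608
(2,3): OLD=11295854809/67108864 → NEW=255, ERR=-5816905511/67108864
(2,4): OLD=289815927691/2147483648 → NEW=255, ERR=-257792402549/2147483648
(2,5): OLD=4827419765629/34359738368 → NEW=255, ERR=-3934313518211/34359738368
(3,0): OLD=108327297/8388608 → NEW=0, ERR=108327297/8388608
(3,1): OLD=2700998445/67108864 → NEW=0, ERR=2700998445/67108864
(3,2): OLD=56234534839/536870912 → NEW=0, ERR=56234534839/536870912
(3,3): OLD=4414098789189/34359738368 → NEW=255, ERR=-4347634494651/34359738368
(3,4): OLD=9687060654949/274877906944 → NEW=0, ERR=9687060654949/274877906944
(3,5): OLD=757048758550731/4398046511104 → NEW=255, ERR=-364453101780789/4398046511104
(4,0): OLD=32837181871/1073741824 → NEW=0, ERR=32837181871/1073741824
(4,1): OLD=1913904748707/17179869184 → NEW=0, ERR=1913904748707/17179869184
(4,2): OLD=88105306739065/549755813888 → NEW=255, ERR=-52082425802375/549755813888
(4,3): OLD=590791345414205/8796093022208 → NEW=0, ERR=590791345414205/8796093022208
(4,4): OLD=23918591799741069/140737488355328 → NEW=255, ERR=-11969467730867571/140737488355328
(4,5): OLD=295206568881902267/2251799813685248 → NEW=255, ERR=-279002383607835973/2251799813685248
Output grid:
  Row 0: ..#.##  (3 black, running=3)
  Row 1: ...#.#  (4 black, running=7)
  Row 2: .#.###  (2 black, running=9)
  Row 3: ...#.#  (4 black, running=13)
  Row 4: ..#.##  (3 black, running=16)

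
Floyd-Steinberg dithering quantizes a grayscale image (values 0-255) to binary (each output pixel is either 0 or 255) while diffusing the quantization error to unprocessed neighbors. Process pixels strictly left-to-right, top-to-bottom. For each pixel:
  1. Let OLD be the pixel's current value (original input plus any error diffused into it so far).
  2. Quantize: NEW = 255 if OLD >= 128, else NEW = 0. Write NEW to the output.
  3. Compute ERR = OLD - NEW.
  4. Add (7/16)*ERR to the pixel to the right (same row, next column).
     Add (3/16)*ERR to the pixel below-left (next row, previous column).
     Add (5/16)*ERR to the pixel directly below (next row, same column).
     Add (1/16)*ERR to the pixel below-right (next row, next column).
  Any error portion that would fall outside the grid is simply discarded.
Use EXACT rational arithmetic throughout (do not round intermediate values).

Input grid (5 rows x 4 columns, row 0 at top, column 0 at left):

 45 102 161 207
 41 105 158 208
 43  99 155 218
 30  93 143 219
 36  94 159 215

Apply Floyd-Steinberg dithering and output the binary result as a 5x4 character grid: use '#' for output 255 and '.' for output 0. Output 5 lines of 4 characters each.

(0,0): OLD=45 → NEW=0, ERR=45
(0,1): OLD=1947/16 → NEW=0, ERR=1947/16
(0,2): OLD=54845/256 → NEW=255, ERR=-10435/256
(0,3): OLD=774827/4096 → NEW=255, ERR=-269653/4096
(1,0): OLD=19937/256 → NEW=0, ERR=19937/256
(1,1): OLD=352807/2048 → NEW=255, ERR=-169433/2048
(1,2): OLD=6837299/65536 → NEW=0, ERR=6837299/65536
(1,3): OLD=241721301/1048576 → NEW=255, ERR=-25665579/1048576
(2,0): OLD=1698205/32768 → NEW=0, ERR=1698205/32768
(2,1): OLD=126090383/1048576 → NEW=0, ERR=126090383/1048576
(2,2): OLD=483292331/2097152 → NEW=255, ERR=-51481429/2097152
(2,3): OLD=6916633951/33554432 → NEW=255, ERR=-1639746209/33554432
(3,0): OLD=1153300429/16777216 → NEW=0, ERR=1153300429/16777216
(3,1): OLD=42758757715/268435456 → NEW=255, ERR=-25692283565/268435456
(3,2): OLD=394311452845/4294967296 → NEW=0, ERR=394311452845/4294967296
(3,3): OLD=16654874034747/68719476736 → NEW=255, ERR=-868592532933/68719476736
(4,0): OLD=169806006281/4294967296 → NEW=0, ERR=169806006281/4294967296
(4,1): OLD=3535534720155/34359738368 → NEW=0, ERR=3535534720155/34359738368
(4,2): OLD=246681748934715/1099511627776 → NEW=255, ERR=-33693716148165/1099511627776
(4,3): OLD=3577920315805965/17592186044416 → NEW=255, ERR=-908087125520115/17592186044416
Row 0: ..##
Row 1: .#.#
Row 2: ..##
Row 3: .#.#
Row 4: ..##

Answer: ..##
.#.#
..##
.#.#
..##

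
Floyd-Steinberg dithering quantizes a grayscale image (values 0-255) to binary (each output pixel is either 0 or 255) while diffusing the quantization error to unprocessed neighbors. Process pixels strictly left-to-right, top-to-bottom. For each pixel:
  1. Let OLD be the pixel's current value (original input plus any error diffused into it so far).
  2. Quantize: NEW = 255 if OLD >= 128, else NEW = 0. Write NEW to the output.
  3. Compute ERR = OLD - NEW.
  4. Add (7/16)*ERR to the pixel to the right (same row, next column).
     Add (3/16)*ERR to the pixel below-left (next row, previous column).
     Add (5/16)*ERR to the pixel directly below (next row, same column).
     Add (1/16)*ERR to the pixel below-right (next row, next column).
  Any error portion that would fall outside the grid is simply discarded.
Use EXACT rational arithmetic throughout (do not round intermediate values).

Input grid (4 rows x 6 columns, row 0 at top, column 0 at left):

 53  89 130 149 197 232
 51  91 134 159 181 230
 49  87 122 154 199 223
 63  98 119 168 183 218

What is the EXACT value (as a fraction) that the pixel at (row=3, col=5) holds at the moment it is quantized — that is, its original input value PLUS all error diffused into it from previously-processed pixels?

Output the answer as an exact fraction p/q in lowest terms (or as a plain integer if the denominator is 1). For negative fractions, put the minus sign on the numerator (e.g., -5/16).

(0,0): OLD=53 → NEW=0, ERR=53
(0,1): OLD=1795/16 → NEW=0, ERR=1795/16
(0,2): OLD=45845/256 → NEW=255, ERR=-19435/256
(0,3): OLD=474259/4096 → NEW=0, ERR=474259/4096
(0,4): OLD=16230405/65536 → NEW=255, ERR=-481275/65536
(0,5): OLD=239900707/1048576 → NEW=255, ERR=-27486173/1048576
(1,0): OLD=22681/256 → NEW=0, ERR=22681/256
(1,1): OLD=315183/2048 → NEW=255, ERR=-207057/2048
(1,2): OLD=6210523/65536 → NEW=0, ERR=6210523/65536
(1,3): OLD=60429695/262144 → NEW=255, ERR=-6417025/262144
(1,4): OLD=2857449181/16777216 → NEW=255, ERR=-1420740899/16777216
(1,5): OLD=49472868347/268435456 → NEW=255, ERR=-18978172933/268435456
(2,0): OLD=1891701/32768 → NEW=0, ERR=1891701/32768
(2,1): OLD=109018711/1048576 → NEW=0, ERR=109018711/1048576
(2,2): OLD=3123775685/16777216 → NEW=255, ERR=-1154414395/16777216
(2,3): OLD=14266191325/134217728 → NEW=0, ERR=14266191325/134217728
(2,4): OLD=877260346135/4294967296 → NEW=255, ERR=-217956314345/4294967296
(2,5): OLD=11916785606929/68719476736 → NEW=255, ERR=-5606680960751/68719476736
(3,0): OLD=1686692901/16777216 → NEW=0, ERR=1686692901/16777216
(3,1): OLD=22170164801/134217728 → NEW=255, ERR=-12055355839/134217728
(3,2): OLD=90869728211/1073741824 → NEW=0, ERR=90869728211/1073741824
(3,3): OLD=15422416065401/68719476736 → NEW=255, ERR=-2101050502279/68719476736
(3,4): OLD=79775508147801/549755813888 → NEW=255, ERR=-60412224393639/549755813888
(3,5): OLD=1242497061419671/8796093022208 → NEW=255, ERR=-1000506659243369/8796093022208
Target (3,5): original=218, with diffused error = 1242497061419671/8796093022208

Answer: 1242497061419671/8796093022208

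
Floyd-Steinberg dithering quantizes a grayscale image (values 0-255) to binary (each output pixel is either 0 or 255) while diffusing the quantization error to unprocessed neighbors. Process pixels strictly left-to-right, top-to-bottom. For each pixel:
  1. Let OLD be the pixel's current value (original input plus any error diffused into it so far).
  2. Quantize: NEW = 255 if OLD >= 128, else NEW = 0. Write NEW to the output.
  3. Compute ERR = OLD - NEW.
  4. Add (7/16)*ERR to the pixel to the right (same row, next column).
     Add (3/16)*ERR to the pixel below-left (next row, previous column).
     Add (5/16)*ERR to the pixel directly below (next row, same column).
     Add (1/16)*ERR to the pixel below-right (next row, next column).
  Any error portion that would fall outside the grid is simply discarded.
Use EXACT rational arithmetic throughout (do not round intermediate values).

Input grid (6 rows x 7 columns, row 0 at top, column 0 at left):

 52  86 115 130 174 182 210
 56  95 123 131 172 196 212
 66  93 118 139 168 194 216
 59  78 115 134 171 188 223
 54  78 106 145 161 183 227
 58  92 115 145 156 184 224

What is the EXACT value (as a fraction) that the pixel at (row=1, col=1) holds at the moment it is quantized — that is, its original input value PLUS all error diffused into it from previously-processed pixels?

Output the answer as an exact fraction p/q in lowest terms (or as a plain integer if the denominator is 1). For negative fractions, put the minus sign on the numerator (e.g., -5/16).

(0,0): OLD=52 → NEW=0, ERR=52
(0,1): OLD=435/4 → NEW=0, ERR=435/4
(0,2): OLD=10405/64 → NEW=255, ERR=-5915/64
(0,3): OLD=91715/1024 → NEW=0, ERR=91715/1024
(0,4): OLD=3492821/16384 → NEW=255, ERR=-685099/16384
(0,5): OLD=42914515/262144 → NEW=255, ERR=-23932205/262144
(0,6): OLD=713278405/4194304 → NEW=255, ERR=-356269115/4194304
(1,0): OLD=5929/64 → NEW=0, ERR=5929/64
(1,1): OLD=79583/512 → NEW=255, ERR=-50977/512
Target (1,1): original=95, with diffused error = 79583/512

Answer: 79583/512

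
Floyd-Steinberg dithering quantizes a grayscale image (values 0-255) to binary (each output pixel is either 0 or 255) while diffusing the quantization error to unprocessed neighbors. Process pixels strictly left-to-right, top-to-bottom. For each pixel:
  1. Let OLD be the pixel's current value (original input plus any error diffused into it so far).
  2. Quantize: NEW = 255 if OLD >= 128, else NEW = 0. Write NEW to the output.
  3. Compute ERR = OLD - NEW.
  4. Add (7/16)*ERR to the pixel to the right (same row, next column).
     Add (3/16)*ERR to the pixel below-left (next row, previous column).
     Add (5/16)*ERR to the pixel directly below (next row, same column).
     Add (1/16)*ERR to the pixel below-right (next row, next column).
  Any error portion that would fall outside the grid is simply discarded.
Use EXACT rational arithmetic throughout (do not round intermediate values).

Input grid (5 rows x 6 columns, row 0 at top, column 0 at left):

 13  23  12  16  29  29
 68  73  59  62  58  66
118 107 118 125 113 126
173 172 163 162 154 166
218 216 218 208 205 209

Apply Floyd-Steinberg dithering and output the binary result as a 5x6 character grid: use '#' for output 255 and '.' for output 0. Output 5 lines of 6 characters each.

(0,0): OLD=13 → NEW=0, ERR=13
(0,1): OLD=459/16 → NEW=0, ERR=459/16
(0,2): OLD=6285/256 → NEW=0, ERR=6285/256
(0,3): OLD=109531/4096 → NEW=0, ERR=109531/4096
(0,4): OLD=2667261/65536 → NEW=0, ERR=2667261/65536
(0,5): OLD=49079531/1048576 → NEW=0, ERR=49079531/1048576
(1,0): OLD=19825/256 → NEW=0, ERR=19825/256
(1,1): OLD=248343/2048 → NEW=0, ERR=248343/2048
(1,2): OLD=8292323/65536 → NEW=0, ERR=8292323/65536
(1,3): OLD=35357799/262144 → NEW=255, ERR=-31488921/262144
(1,4): OLD=480048149/16777216 → NEW=0, ERR=480048149/16777216
(1,5): OLD=25686258435/268435456 → NEW=0, ERR=25686258435/268435456
(2,0): OLD=5404653/32768 → NEW=255, ERR=-2951187/32768
(2,1): OLD=140568063/1048576 → NEW=255, ERR=-126818817/1048576
(2,2): OLD=1504650173/16777216 → NEW=0, ERR=1504650173/16777216
(2,3): OLD=18786753813/134217728 → NEW=255, ERR=-15438766827/134217728
(2,4): OLD=352406540991/4294967296 → NEW=0, ERR=352406540991/4294967296
(2,5): OLD=13303292856617/68719476736 → NEW=255, ERR=-4220173711063/68719476736
(3,0): OLD=2049811997/16777216 → NEW=0, ERR=2049811997/16777216
(3,1): OLD=26688509913/134217728 → NEW=255, ERR=-7537010727/134217728
(3,2): OLD=147458828699/1073741824 → NEW=255, ERR=-126345336421/1073741824
(3,3): OLD=6567093186385/68719476736 → NEW=0, ERR=6567093186385/68719476736
(3,4): OLD=111460898256433/549755813888 → NEW=255, ERR=-28726834285007/549755813888
(3,5): OLD=1135364690495807/8796093022208 → NEW=255, ERR=-1107639030167233/8796093022208
(4,0): OLD=527532882963/2147483648 → NEW=255, ERR=-20075447277/2147483648
(4,1): OLD=6182518415479/34359738368 → NEW=255, ERR=-2579214868361/34359738368
(4,2): OLD=178996349110325/1099511627776 → NEW=255, ERR=-101379115972555/1099511627776
(4,3): OLD=3173149710136297/17592186044416 → NEW=255, ERR=-1312857731189783/17592186044416
(4,4): OLD=38951414296466041/281474976710656 → NEW=255, ERR=-32824704764751239/281474976710656
(4,5): OLD=519549004786494127/4503599627370496 → NEW=0, ERR=519549004786494127/4503599627370496
Row 0: ......
Row 1: ...#..
Row 2: ##.#.#
Row 3: .##.##
Row 4: #####.

Answer: ......
...#..
##.#.#
.##.##
#####.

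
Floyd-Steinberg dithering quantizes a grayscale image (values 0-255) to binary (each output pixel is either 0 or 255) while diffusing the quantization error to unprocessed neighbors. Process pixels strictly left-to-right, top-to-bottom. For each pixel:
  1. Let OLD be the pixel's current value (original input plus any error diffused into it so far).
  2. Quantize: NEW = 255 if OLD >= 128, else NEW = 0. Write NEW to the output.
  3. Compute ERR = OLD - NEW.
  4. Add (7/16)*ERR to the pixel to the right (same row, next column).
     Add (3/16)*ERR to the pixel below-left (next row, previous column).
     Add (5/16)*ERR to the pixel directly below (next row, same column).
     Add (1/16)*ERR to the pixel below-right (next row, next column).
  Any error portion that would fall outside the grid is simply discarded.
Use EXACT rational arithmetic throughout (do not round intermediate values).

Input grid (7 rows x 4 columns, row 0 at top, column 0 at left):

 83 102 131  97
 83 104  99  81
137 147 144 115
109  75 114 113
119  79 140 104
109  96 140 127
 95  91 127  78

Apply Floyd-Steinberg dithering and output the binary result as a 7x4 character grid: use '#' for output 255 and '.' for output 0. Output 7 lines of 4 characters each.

(0,0): OLD=83 → NEW=0, ERR=83
(0,1): OLD=2213/16 → NEW=255, ERR=-1867/16
(0,2): OLD=20467/256 → NEW=0, ERR=20467/256
(0,3): OLD=540581/4096 → NEW=255, ERR=-503899/4096
(1,0): OLD=22287/256 → NEW=0, ERR=22287/256
(1,1): OLD=257641/2048 → NEW=0, ERR=257641/2048
(1,2): OLD=9742749/65536 → NEW=255, ERR=-6968931/65536
(1,3): OLD=1079771/1048576 → NEW=0, ERR=1079771/1048576
(2,0): OLD=6153619/32768 → NEW=255, ERR=-2202221/32768
(2,1): OLD=149330817/1048576 → NEW=255, ERR=-118056063/1048576
(2,2): OLD=145895461/2097152 → NEW=0, ERR=145895461/2097152
(2,3): OLD=4667819825/33554432 → NEW=255, ERR=-3888560335/33554432
(3,0): OLD=1122192995/16777216 → NEW=0, ERR=1122192995/16777216
(3,1): OLD=20917479037/268435456 → NEW=0, ERR=20917479037/268435456
(3,2): OLD=605873919875/4294967296 → NEW=255, ERR=-489342740605/4294967296
(3,3): OLD=2150016976661/68719476736 → NEW=0, ERR=2150016976661/68719476736
(4,0): OLD=663628984935/4294967296 → NEW=255, ERR=-431587675545/4294967296
(4,1): OLD=1450188220597/34359738368 → NEW=0, ERR=1450188220597/34359738368
(4,2): OLD=146891769292053/1099511627776 → NEW=255, ERR=-133483695790827/1099511627776
(4,3): OLD=941931094621475/17592186044416 → NEW=0, ERR=941931094621475/17592186044416
(5,0): OLD=47010441353783/549755813888 → NEW=0, ERR=47010441353783/549755813888
(5,1): OLD=2068088622200417/17592186044416 → NEW=0, ERR=2068088622200417/17592186044416
(5,2): OLD=1461647221388709/8796093022208 → NEW=255, ERR=-781356499274331/8796093022208
(5,3): OLD=27382247392866821/281474976710656 → NEW=0, ERR=27382247392866821/281474976710656
(6,0): OLD=40466059270718851/281474976710656 → NEW=255, ERR=-31310059790498429/281474976710656
(6,1): OLD=305163359376060613/4503599627370496 → NEW=0, ERR=305163359376060613/4503599627370496
(6,2): OLD=11130963882447898963/72057594037927936 → NEW=255, ERR=-7243722597223724717/72057594037927936
(6,3): OLD=67870223399582202437/1152921504606846976 → NEW=0, ERR=67870223399582202437/1152921504606846976
Row 0: .#.#
Row 1: ..#.
Row 2: ##.#
Row 3: ..#.
Row 4: #.#.
Row 5: ..#.
Row 6: #.#.

Answer: .#.#
..#.
##.#
..#.
#.#.
..#.
#.#.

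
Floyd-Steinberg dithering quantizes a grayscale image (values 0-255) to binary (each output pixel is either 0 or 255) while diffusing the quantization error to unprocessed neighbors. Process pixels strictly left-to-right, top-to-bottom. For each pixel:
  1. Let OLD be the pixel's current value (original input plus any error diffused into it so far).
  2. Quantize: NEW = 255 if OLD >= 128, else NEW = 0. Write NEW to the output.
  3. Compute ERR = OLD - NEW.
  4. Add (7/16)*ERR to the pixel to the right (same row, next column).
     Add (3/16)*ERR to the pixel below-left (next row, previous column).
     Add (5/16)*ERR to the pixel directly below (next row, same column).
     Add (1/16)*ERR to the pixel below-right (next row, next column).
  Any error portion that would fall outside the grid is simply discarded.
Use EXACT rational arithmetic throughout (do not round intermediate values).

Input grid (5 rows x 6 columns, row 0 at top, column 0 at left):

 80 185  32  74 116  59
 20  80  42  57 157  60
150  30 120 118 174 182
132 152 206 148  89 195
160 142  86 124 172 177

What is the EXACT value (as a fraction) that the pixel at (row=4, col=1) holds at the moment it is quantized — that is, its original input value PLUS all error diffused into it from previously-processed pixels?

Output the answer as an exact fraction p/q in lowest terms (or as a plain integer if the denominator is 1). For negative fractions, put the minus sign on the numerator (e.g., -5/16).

(0,0): OLD=80 → NEW=0, ERR=80
(0,1): OLD=220 → NEW=255, ERR=-35
(0,2): OLD=267/16 → NEW=0, ERR=267/16
(0,3): OLD=20813/256 → NEW=0, ERR=20813/256
(0,4): OLD=620827/4096 → NEW=255, ERR=-423653/4096
(0,5): OLD=901053/65536 → NEW=0, ERR=901053/65536
(1,0): OLD=615/16 → NEW=0, ERR=615/16
(1,1): OLD=12033/128 → NEW=0, ERR=12033/128
(1,2): OLD=415333/4096 → NEW=0, ERR=415333/4096
(1,3): OLD=1776329/16384 → NEW=0, ERR=1776329/16384
(1,4): OLD=188502691/1048576 → NEW=255, ERR=-78884189/1048576
(1,5): OLD=418072709/16777216 → NEW=0, ERR=418072709/16777216
(2,0): OLD=367899/2048 → NEW=255, ERR=-154341/2048
(2,1): OLD=3134025/65536 → NEW=0, ERR=3134025/65536
(2,2): OLD=208470779/1048576 → NEW=255, ERR=-58916101/1048576
(2,3): OLD=1002698371/8388608 → NEW=0, ERR=1002698371/8388608
(2,4): OLD=57507990441/268435456 → NEW=255, ERR=-10943050839/268435456
(2,5): OLD=718334156335/4294967296 → NEW=255, ERR=-376882504145/4294967296
(3,0): OLD=123119547/1048576 → NEW=0, ERR=123119547/1048576
(3,1): OLD=1703462383/8388608 → NEW=255, ERR=-435632657/8388608
(3,2): OLD=12826014821/67108864 → NEW=255, ERR=-4286745499/67108864
(3,3): OLD=628146350823/4294967296 → NEW=255, ERR=-467070309657/4294967296
(3,4): OLD=676915624151/34359738368 → NEW=0, ERR=676915624151/34359738368
(3,5): OLD=95464782404025/549755813888 → NEW=255, ERR=-44722950137415/549755813888
(4,0): OLD=25092720389/134217728 → NEW=255, ERR=-9132800251/134217728
(4,1): OLD=196201292721/2147483648 → NEW=0, ERR=196201292721/2147483648
Target (4,1): original=142, with diffused error = 196201292721/2147483648

Answer: 196201292721/2147483648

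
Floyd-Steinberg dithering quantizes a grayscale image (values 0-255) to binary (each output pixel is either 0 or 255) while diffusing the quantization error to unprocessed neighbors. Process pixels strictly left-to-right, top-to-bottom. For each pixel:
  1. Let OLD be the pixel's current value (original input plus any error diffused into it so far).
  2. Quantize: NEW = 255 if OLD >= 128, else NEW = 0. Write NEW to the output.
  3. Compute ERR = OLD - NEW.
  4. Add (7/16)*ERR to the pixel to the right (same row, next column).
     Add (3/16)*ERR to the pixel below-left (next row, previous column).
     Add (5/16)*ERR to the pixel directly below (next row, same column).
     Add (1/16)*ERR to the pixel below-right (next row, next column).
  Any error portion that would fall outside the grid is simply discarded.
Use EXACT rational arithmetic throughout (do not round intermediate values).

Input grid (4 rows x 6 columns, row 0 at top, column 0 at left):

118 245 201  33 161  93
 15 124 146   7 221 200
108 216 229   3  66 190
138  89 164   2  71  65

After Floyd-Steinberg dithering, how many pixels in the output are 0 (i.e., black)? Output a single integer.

(0,0): OLD=118 → NEW=0, ERR=118
(0,1): OLD=2373/8 → NEW=255, ERR=333/8
(0,2): OLD=28059/128 → NEW=255, ERR=-4581/128
(0,3): OLD=35517/2048 → NEW=0, ERR=35517/2048
(0,4): OLD=5524267/32768 → NEW=255, ERR=-2831573/32768
(0,5): OLD=28937773/524288 → NEW=0, ERR=28937773/524288
(1,0): OLD=7639/128 → NEW=0, ERR=7639/128
(1,1): OLD=167713/1024 → NEW=255, ERR=-93407/1024
(1,2): OLD=3301749/32768 → NEW=0, ERR=3301749/32768
(1,3): OLD=4989041/131072 → NEW=0, ERR=4989041/131072
(1,4): OLD=1862955347/8388608 → NEW=255, ERR=-276139693/8388608
(1,5): OLD=26500706901/134217728 → NEW=255, ERR=-7724813739/134217728
(2,0): OLD=1794811/16384 → NEW=0, ERR=1794811/16384
(2,1): OLD=135289273/524288 → NEW=255, ERR=1595833/524288
(2,2): OLD=2208346091/8388608 → NEW=255, ERR=69251051/8388608
(2,3): OLD=1250366163/67108864 → NEW=0, ERR=1250366163/67108864
(2,4): OLD=119082208377/2147483648 → NEW=0, ERR=119082208377/2147483648
(2,5): OLD=6673248888031/34359738368 → NEW=255, ERR=-2088484395809/34359738368
(3,0): OLD=1449585163/8388608 → NEW=255, ERR=-689509877/8388608
(3,1): OLD=4186585839/67108864 → NEW=0, ERR=4186585839/67108864
(3,2): OLD=106062583581/536870912 → NEW=255, ERR=-30839498979/536870912
(3,3): OLD=-219753014409/34359738368 → NEW=0, ERR=-219753014409/34359738368
(3,4): OLD=20697851321687/274877906944 → NEW=0, ERR=20697851321687/274877906944
(3,5): OLD=362461129313465/4398046511104 → NEW=0, ERR=362461129313465/4398046511104
Output grid:
  Row 0: .##.#.  (3 black, running=3)
  Row 1: .#..##  (3 black, running=6)
  Row 2: .##..#  (3 black, running=9)
  Row 3: #.#...  (4 black, running=13)

Answer: 13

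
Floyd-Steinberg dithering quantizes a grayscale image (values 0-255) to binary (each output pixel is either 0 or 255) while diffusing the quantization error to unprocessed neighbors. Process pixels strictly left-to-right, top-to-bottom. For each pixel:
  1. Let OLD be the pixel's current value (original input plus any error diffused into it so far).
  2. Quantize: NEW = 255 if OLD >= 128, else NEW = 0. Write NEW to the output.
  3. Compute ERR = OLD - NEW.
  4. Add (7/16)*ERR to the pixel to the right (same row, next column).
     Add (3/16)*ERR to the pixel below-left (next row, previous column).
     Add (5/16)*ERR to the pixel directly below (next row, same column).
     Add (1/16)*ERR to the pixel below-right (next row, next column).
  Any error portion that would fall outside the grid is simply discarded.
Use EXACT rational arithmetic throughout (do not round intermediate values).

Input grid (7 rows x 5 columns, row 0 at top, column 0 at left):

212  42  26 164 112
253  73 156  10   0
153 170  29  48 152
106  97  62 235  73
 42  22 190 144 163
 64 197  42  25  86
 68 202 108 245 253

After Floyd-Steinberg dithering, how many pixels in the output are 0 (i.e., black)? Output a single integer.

Answer: 20

Derivation:
(0,0): OLD=212 → NEW=255, ERR=-43
(0,1): OLD=371/16 → NEW=0, ERR=371/16
(0,2): OLD=9253/256 → NEW=0, ERR=9253/256
(0,3): OLD=736515/4096 → NEW=255, ERR=-307965/4096
(0,4): OLD=5184277/65536 → NEW=0, ERR=5184277/65536
(1,0): OLD=62441/256 → NEW=255, ERR=-2839/256
(1,1): OLD=162783/2048 → NEW=0, ERR=162783/2048
(1,2): OLD=12413899/65536 → NEW=255, ERR=-4297781/65536
(1,3): OLD=-6578577/262144 → NEW=0, ERR=-6578577/262144
(1,4): OLD=37925741/4194304 → NEW=0, ERR=37925741/4194304
(2,0): OLD=5388293/32768 → NEW=255, ERR=-2967547/32768
(2,1): OLD=149137415/1048576 → NEW=255, ERR=-118249465/1048576
(2,2): OLD=-680627499/16777216 → NEW=0, ERR=-680627499/16777216
(2,3): OLD=5370241711/268435456 → NEW=0, ERR=5370241711/268435456
(2,4): OLD=695826495241/4294967296 → NEW=255, ERR=-399390165239/4294967296
(3,0): OLD=948828981/16777216 → NEW=0, ERR=948828981/16777216
(3,1): OLD=9829409169/134217728 → NEW=0, ERR=9829409169/134217728
(3,2): OLD=335288362891/4294967296 → NEW=0, ERR=335288362891/4294967296
(3,3): OLD=2194162971827/8589934592 → NEW=255, ERR=3729650867/8589934592
(3,4): OLD=6237097241887/137438953472 → NEW=0, ERR=6237097241887/137438953472
(4,0): OLD=157635699963/2147483648 → NEW=0, ERR=157635699963/2147483648
(4,1): OLD=6540199062523/68719476736 → NEW=0, ERR=6540199062523/68719476736
(4,2): OLD=286633840861717/1099511627776 → NEW=255, ERR=6258375778837/1099511627776
(4,3): OLD=2814994552108027/17592186044416 → NEW=255, ERR=-1671012889218053/17592186044416
(4,4): OLD=38182711539093853/281474976710656 → NEW=255, ERR=-33593407522123427/281474976710656
(5,0): OLD=115211053359313/1099511627776 → NEW=0, ERR=115211053359313/1099511627776
(5,1): OLD=2447419277492275/8796093022208 → NEW=255, ERR=204415556829235/8796093022208
(5,2): OLD=11845689172115531/281474976710656 → NEW=0, ERR=11845689172115531/281474976710656
(5,3): OLD=-9337323653840283/1125899906842624 → NEW=0, ERR=-9337323653840283/1125899906842624
(5,4): OLD=705064030886144711/18014398509481984 → NEW=0, ERR=705064030886144711/18014398509481984
(6,0): OLD=14791838013022529/140737488355328 → NEW=0, ERR=14791838013022529/140737488355328
(6,1): OLD=1214550443180163919/4503599627370496 → NEW=255, ERR=66132538200687439/4503599627370496
(6,2): OLD=9185415938520756565/72057594037927936 → NEW=0, ERR=9185415938520756565/72057594037927936
(6,3): OLD=355269001427789226983/1152921504606846976 → NEW=255, ERR=61274017753043248103/1152921504606846976
(6,4): OLD=5312003445381853153297/18446744073709551616 → NEW=255, ERR=608083706585917491217/18446744073709551616
Output grid:
  Row 0: #..#.  (3 black, running=3)
  Row 1: #.#..  (3 black, running=6)
  Row 2: ##..#  (2 black, running=8)
  Row 3: ...#.  (4 black, running=12)
  Row 4: ..###  (2 black, running=14)
  Row 5: .#...  (4 black, running=18)
  Row 6: .#.##  (2 black, running=20)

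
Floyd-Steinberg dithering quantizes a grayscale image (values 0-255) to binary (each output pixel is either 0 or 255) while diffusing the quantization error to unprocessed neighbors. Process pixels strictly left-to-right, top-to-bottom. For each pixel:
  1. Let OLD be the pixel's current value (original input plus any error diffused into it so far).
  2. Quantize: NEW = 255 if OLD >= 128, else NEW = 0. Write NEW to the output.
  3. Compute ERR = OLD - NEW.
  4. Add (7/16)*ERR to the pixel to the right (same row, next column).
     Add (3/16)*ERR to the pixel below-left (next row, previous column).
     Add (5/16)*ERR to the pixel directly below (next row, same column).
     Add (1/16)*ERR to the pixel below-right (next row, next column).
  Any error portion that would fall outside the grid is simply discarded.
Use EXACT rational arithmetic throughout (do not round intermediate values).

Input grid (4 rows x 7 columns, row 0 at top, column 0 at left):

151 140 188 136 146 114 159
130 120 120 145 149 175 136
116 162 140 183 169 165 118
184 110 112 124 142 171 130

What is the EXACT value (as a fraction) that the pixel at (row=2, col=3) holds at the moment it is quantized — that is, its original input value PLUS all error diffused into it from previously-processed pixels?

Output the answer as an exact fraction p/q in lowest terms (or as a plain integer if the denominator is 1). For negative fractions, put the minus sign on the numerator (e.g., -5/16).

(0,0): OLD=151 → NEW=255, ERR=-104
(0,1): OLD=189/2 → NEW=0, ERR=189/2
(0,2): OLD=7339/32 → NEW=255, ERR=-821/32
(0,3): OLD=63885/512 → NEW=0, ERR=63885/512
(0,4): OLD=1643227/8192 → NEW=255, ERR=-445733/8192
(0,5): OLD=11822077/131072 → NEW=0, ERR=11822077/131072
(0,6): OLD=416201707/2097152 → NEW=255, ERR=-118572053/2097152
(1,0): OLD=3687/32 → NEW=0, ERR=3687/32
(1,1): OLD=48289/256 → NEW=255, ERR=-16991/256
(1,2): OLD=919525/8192 → NEW=0, ERR=919525/8192
(1,3): OLD=7251385/32768 → NEW=255, ERR=-1104455/32768
(1,4): OLD=297713059/2097152 → NEW=255, ERR=-237060701/2097152
(1,5): OLD=2344271523/16777216 → NEW=255, ERR=-1933918557/16777216
(1,6): OLD=19740135853/268435456 → NEW=0, ERR=19740135853/268435456
(2,0): OLD=571643/4096 → NEW=255, ERR=-472837/4096
(2,1): OLD=15597833/131072 → NEW=0, ERR=15597833/131072
(2,2): OLD=454395259/2097152 → NEW=255, ERR=-80378501/2097152
(2,3): OLD=2374301123/16777216 → NEW=255, ERR=-1903888957/16777216
Target (2,3): original=183, with diffused error = 2374301123/16777216

Answer: 2374301123/16777216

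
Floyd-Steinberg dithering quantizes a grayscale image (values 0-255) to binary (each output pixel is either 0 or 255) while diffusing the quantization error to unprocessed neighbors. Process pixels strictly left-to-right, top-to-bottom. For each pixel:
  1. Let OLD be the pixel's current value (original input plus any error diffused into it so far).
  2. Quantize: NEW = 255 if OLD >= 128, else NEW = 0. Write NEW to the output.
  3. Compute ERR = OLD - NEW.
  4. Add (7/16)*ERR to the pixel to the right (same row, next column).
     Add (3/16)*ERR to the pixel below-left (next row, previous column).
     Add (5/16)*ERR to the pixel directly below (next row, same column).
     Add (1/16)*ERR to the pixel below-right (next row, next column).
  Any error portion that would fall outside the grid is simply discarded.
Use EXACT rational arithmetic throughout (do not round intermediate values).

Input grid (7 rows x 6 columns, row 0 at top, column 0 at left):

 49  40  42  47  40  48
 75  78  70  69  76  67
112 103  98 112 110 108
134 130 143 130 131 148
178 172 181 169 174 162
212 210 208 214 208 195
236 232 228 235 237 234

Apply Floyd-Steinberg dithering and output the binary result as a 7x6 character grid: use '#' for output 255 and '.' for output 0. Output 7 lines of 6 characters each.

Answer: ......
.#.#..
.#..#.
#.##.#
##.##.
######
##.###

Derivation:
(0,0): OLD=49 → NEW=0, ERR=49
(0,1): OLD=983/16 → NEW=0, ERR=983/16
(0,2): OLD=17633/256 → NEW=0, ERR=17633/256
(0,3): OLD=315943/4096 → NEW=0, ERR=315943/4096
(0,4): OLD=4833041/65536 → NEW=0, ERR=4833041/65536
(0,5): OLD=84162935/1048576 → NEW=0, ERR=84162935/1048576
(1,0): OLD=26069/256 → NEW=0, ERR=26069/256
(1,1): OLD=323027/2048 → NEW=255, ERR=-199213/2048
(1,2): OLD=4408655/65536 → NEW=0, ERR=4408655/65536
(1,3): OLD=36875235/262144 → NEW=255, ERR=-29971485/262144
(1,4): OLD=1155880329/16777216 → NEW=0, ERR=1155880329/16777216
(1,5): OLD=34046631151/268435456 → NEW=0, ERR=34046631151/268435456
(2,0): OLD=4115137/32768 → NEW=0, ERR=4115137/32768
(2,1): OLD=153640795/1048576 → NEW=255, ERR=-113746085/1048576
(2,2): OLD=738982097/16777216 → NEW=0, ERR=738982097/16777216
(2,3): OLD=15121513609/134217728 → NEW=0, ERR=15121513609/134217728
(2,4): OLD=848067112219/4294967296 → NEW=255, ERR=-247149548261/4294967296
(2,5): OLD=8711292505965/68719476736 → NEW=0, ERR=8711292505965/68719476736
(3,0): OLD=2565330609/16777216 → NEW=255, ERR=-1712859471/16777216
(3,1): OLD=9065401309/134217728 → NEW=0, ERR=9065401309/134217728
(3,2): OLD=215456148327/1073741824 → NEW=255, ERR=-58348016793/1073741824
(3,3): OLD=9166960454965/68719476736 → NEW=255, ERR=-8356506112715/68719476736
(3,4): OLD=49822304537237/549755813888 → NEW=0, ERR=49822304537237/549755813888
(3,5): OLD=1967394457108635/8796093022208 → NEW=255, ERR=-275609263554405/8796093022208
(4,0): OLD=340933914431/2147483648 → NEW=255, ERR=-206674415809/2147483648
(4,1): OLD=4619052080307/34359738368 → NEW=255, ERR=-4142681203533/34359738368
(4,2): OLD=101914669536297/1099511627776 → NEW=0, ERR=101914669536297/1099511627776
(4,3): OLD=3257147097270573/17592186044416 → NEW=255, ERR=-1228860344055507/17592186044416
(4,4): OLD=44553271119042045/281474976710656 → NEW=255, ERR=-27222847942175235/281474976710656
(4,5): OLD=520434741793154251/4503599627370496 → NEW=0, ERR=520434741793154251/4503599627370496
(5,0): OLD=87586235668937/549755813888 → NEW=255, ERR=-52601496872503/549755813888
(5,1): OLD=2495035828261721/17592186044416 → NEW=255, ERR=-1990971613064359/17592186044416
(5,2): OLD=23477766809447139/140737488355328 → NEW=255, ERR=-12410292721161501/140737488355328
(5,3): OLD=636139006211350897/4503599627370496 → NEW=255, ERR=-512278898768125583/4503599627370496
(5,4): OLD=1308864426304920721/9007199254740992 → NEW=255, ERR=-987971383654032239/9007199254740992
(5,5): OLD=25519878272995604357/144115188075855872 → NEW=255, ERR=-11229494686347643003/144115188075855872
(6,0): OLD=52038940164921259/281474976710656 → NEW=255, ERR=-19737178896296021/281474976710656
(6,1): OLD=646003409505043663/4503599627370496 → NEW=255, ERR=-502414495474432817/4503599627370496
(6,2): OLD=2220014426922961719/18014398509481984 → NEW=0, ERR=2220014426922961719/18014398509481984
(6,3): OLD=65512315638517614651/288230376151711744 → NEW=255, ERR=-7986430280168880069/288230376151711744
(6,4): OLD=778826335382217719195/4611686018427387904 → NEW=255, ERR=-397153599316766196325/4611686018427387904
(6,5): OLD=12183516759528289551453/73786976294838206464 → NEW=255, ERR=-6632162195655453096867/73786976294838206464
Row 0: ......
Row 1: .#.#..
Row 2: .#..#.
Row 3: #.##.#
Row 4: ##.##.
Row 5: ######
Row 6: ##.###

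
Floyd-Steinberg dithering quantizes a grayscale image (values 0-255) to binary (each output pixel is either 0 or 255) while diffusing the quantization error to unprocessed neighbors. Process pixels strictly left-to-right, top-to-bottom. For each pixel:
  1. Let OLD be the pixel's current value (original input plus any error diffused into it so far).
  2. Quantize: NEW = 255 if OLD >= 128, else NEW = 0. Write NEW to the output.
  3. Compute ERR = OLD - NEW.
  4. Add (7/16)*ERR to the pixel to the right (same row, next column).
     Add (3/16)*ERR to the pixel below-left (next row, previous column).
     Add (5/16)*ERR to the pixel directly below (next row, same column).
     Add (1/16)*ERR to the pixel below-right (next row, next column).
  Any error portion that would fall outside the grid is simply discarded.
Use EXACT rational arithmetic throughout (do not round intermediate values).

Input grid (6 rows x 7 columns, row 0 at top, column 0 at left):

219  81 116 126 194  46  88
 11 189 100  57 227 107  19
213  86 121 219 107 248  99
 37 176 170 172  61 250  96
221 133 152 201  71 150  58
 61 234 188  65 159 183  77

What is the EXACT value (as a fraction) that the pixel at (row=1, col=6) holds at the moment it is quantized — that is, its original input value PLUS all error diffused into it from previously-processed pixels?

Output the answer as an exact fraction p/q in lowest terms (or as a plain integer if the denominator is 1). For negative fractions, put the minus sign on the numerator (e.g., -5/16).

(0,0): OLD=219 → NEW=255, ERR=-36
(0,1): OLD=261/4 → NEW=0, ERR=261/4
(0,2): OLD=9251/64 → NEW=255, ERR=-7069/64
(0,3): OLD=79541/1024 → NEW=0, ERR=79541/1024
(0,4): OLD=3735283/16384 → NEW=255, ERR=-442637/16384
(0,5): OLD=8960165/262144 → NEW=0, ERR=8960165/262144
(0,6): OLD=431819907/4194304 → NEW=0, ERR=431819907/4194304
(1,0): OLD=767/64 → NEW=0, ERR=767/64
(1,1): OLD=98137/512 → NEW=255, ERR=-32423/512
(1,2): OLD=924397/16384 → NEW=0, ERR=924397/16384
(1,3): OLD=6159673/65536 → NEW=0, ERR=6159673/65536
(1,4): OLD=1136409883/4194304 → NEW=255, ERR=66862363/4194304
(1,5): OLD=4773821419/33554432 → NEW=255, ERR=-3782558741/33554432
(1,6): OLD=2142333541/536870912 → NEW=0, ERR=2142333541/536870912
Target (1,6): original=19, with diffused error = 2142333541/536870912

Answer: 2142333541/536870912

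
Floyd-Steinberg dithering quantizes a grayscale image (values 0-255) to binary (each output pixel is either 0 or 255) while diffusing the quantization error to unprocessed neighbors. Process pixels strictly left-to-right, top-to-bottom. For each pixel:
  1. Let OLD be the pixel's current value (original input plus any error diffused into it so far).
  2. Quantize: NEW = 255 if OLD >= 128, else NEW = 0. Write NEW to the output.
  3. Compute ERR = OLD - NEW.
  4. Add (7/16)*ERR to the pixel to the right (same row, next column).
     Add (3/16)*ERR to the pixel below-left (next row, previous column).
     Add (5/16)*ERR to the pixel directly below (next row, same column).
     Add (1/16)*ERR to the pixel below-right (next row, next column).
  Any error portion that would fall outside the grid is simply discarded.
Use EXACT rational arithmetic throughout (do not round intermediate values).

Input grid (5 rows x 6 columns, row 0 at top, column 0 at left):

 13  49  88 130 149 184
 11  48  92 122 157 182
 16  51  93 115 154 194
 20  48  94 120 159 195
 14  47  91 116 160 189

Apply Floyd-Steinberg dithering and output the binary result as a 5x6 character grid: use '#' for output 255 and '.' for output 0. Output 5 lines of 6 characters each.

Answer: ...#.#
..#.##
...#.#
..#.##
..#.#.

Derivation:
(0,0): OLD=13 → NEW=0, ERR=13
(0,1): OLD=875/16 → NEW=0, ERR=875/16
(0,2): OLD=28653/256 → NEW=0, ERR=28653/256
(0,3): OLD=733051/4096 → NEW=255, ERR=-311429/4096
(0,4): OLD=7584861/65536 → NEW=0, ERR=7584861/65536
(0,5): OLD=246032011/1048576 → NEW=255, ERR=-21354869/1048576
(1,0): OLD=6481/256 → NEW=0, ERR=6481/256
(1,1): OLD=200631/2048 → NEW=0, ERR=200631/2048
(1,2): OLD=10420099/65536 → NEW=255, ERR=-6291581/65536
(1,3): OLD=22265159/262144 → NEW=0, ERR=22265159/262144
(1,4): OLD=3720445813/16777216 → NEW=255, ERR=-557744267/16777216
(1,5): OLD=45184378019/268435456 → NEW=255, ERR=-23266663261/268435456
(2,0): OLD=1385421/32768 → NEW=0, ERR=1385421/32768
(2,1): OLD=87758623/1048576 → NEW=0, ERR=87758623/1048576
(2,2): OLD=2041169949/16777216 → NEW=0, ERR=2041169949/16777216
(2,3): OLD=24499620213/134217728 → NEW=255, ERR=-9725900427/134217728
(2,4): OLD=433642349279/4294967296 → NEW=0, ERR=433642349279/4294967296
(2,5): OLD=14362959338505/68719476736 → NEW=255, ERR=-3160507229175/68719476736
(3,0): OLD=820487549/16777216 → NEW=0, ERR=820487549/16777216
(3,1): OLD=16240924985/134217728 → NEW=0, ERR=16240924985/134217728
(3,2): OLD=189626069115/1073741824 → NEW=255, ERR=-84178096005/1073741824
(3,3): OLD=6156673006641/68719476736 → NEW=0, ERR=6156673006641/68719476736
(3,4): OLD=119074632549521/549755813888 → NEW=255, ERR=-21113099991919/549755813888
(3,5): OLD=1496532370927839/8796093022208 → NEW=255, ERR=-746471349735201/8796093022208
(4,0): OLD=111607047987/2147483648 → NEW=0, ERR=111607047987/2147483648
(4,1): OLD=3295384868247/34359738368 → NEW=0, ERR=3295384868247/34359738368
(4,2): OLD=146039328173717/1099511627776 → NEW=255, ERR=-134336136909163/1099511627776
(4,3): OLD=1379997493058761/17592186044416 → NEW=0, ERR=1379997493058761/17592186044416
(4,4): OLD=48415162917698137/281474976710656 → NEW=255, ERR=-23360956143519143/281474976710656
(4,5): OLD=557408313414895055/4503599627370496 → NEW=0, ERR=557408313414895055/4503599627370496
Row 0: ...#.#
Row 1: ..#.##
Row 2: ...#.#
Row 3: ..#.##
Row 4: ..#.#.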